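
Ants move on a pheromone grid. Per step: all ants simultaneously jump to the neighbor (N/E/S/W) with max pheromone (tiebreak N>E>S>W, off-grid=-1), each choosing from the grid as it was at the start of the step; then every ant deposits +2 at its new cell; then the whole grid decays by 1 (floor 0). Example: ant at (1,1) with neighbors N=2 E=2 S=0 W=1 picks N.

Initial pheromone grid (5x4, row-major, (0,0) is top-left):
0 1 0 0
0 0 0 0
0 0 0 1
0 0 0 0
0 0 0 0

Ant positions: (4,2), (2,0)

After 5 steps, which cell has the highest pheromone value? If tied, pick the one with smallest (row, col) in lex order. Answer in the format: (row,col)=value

Answer: (0,3)=3

Derivation:
Step 1: ant0:(4,2)->N->(3,2) | ant1:(2,0)->N->(1,0)
  grid max=1 at (1,0)
Step 2: ant0:(3,2)->N->(2,2) | ant1:(1,0)->N->(0,0)
  grid max=1 at (0,0)
Step 3: ant0:(2,2)->N->(1,2) | ant1:(0,0)->E->(0,1)
  grid max=1 at (0,1)
Step 4: ant0:(1,2)->N->(0,2) | ant1:(0,1)->E->(0,2)
  grid max=3 at (0,2)
Step 5: ant0:(0,2)->E->(0,3) | ant1:(0,2)->E->(0,3)
  grid max=3 at (0,3)
Final grid:
  0 0 2 3
  0 0 0 0
  0 0 0 0
  0 0 0 0
  0 0 0 0
Max pheromone 3 at (0,3)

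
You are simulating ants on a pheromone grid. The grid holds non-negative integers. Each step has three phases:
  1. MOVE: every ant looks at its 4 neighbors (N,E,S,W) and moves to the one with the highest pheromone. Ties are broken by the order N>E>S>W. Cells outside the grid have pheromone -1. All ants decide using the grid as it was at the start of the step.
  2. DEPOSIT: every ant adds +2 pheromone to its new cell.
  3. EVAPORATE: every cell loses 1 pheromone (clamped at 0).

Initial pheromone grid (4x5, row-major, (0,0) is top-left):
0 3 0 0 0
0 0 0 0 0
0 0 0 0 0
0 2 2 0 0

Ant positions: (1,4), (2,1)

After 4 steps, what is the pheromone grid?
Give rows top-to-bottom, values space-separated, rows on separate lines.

After step 1: ants at (0,4),(3,1)
  0 2 0 0 1
  0 0 0 0 0
  0 0 0 0 0
  0 3 1 0 0
After step 2: ants at (1,4),(3,2)
  0 1 0 0 0
  0 0 0 0 1
  0 0 0 0 0
  0 2 2 0 0
After step 3: ants at (0,4),(3,1)
  0 0 0 0 1
  0 0 0 0 0
  0 0 0 0 0
  0 3 1 0 0
After step 4: ants at (1,4),(3,2)
  0 0 0 0 0
  0 0 0 0 1
  0 0 0 0 0
  0 2 2 0 0

0 0 0 0 0
0 0 0 0 1
0 0 0 0 0
0 2 2 0 0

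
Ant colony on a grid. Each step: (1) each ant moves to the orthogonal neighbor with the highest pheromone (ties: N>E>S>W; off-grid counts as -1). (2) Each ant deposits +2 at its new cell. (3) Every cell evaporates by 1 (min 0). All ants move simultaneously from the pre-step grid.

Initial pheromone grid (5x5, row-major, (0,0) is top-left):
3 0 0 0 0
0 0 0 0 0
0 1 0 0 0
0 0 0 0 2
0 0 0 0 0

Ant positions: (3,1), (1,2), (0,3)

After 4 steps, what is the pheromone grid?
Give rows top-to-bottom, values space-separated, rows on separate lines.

After step 1: ants at (2,1),(0,2),(0,4)
  2 0 1 0 1
  0 0 0 0 0
  0 2 0 0 0
  0 0 0 0 1
  0 0 0 0 0
After step 2: ants at (1,1),(0,3),(1,4)
  1 0 0 1 0
  0 1 0 0 1
  0 1 0 0 0
  0 0 0 0 0
  0 0 0 0 0
After step 3: ants at (2,1),(0,4),(0,4)
  0 0 0 0 3
  0 0 0 0 0
  0 2 0 0 0
  0 0 0 0 0
  0 0 0 0 0
After step 4: ants at (1,1),(1,4),(1,4)
  0 0 0 0 2
  0 1 0 0 3
  0 1 0 0 0
  0 0 0 0 0
  0 0 0 0 0

0 0 0 0 2
0 1 0 0 3
0 1 0 0 0
0 0 0 0 0
0 0 0 0 0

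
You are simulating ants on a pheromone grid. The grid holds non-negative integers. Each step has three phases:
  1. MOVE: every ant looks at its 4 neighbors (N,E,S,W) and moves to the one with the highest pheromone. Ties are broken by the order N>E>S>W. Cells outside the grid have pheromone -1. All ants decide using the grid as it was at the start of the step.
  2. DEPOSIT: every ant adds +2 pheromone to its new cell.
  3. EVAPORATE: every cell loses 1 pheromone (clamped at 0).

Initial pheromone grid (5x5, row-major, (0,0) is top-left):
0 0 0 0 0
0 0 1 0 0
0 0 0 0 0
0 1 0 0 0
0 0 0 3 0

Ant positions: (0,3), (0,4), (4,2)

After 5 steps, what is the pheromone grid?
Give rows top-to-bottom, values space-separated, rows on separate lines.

After step 1: ants at (0,4),(1,4),(4,3)
  0 0 0 0 1
  0 0 0 0 1
  0 0 0 0 0
  0 0 0 0 0
  0 0 0 4 0
After step 2: ants at (1,4),(0,4),(3,3)
  0 0 0 0 2
  0 0 0 0 2
  0 0 0 0 0
  0 0 0 1 0
  0 0 0 3 0
After step 3: ants at (0,4),(1,4),(4,3)
  0 0 0 0 3
  0 0 0 0 3
  0 0 0 0 0
  0 0 0 0 0
  0 0 0 4 0
After step 4: ants at (1,4),(0,4),(3,3)
  0 0 0 0 4
  0 0 0 0 4
  0 0 0 0 0
  0 0 0 1 0
  0 0 0 3 0
After step 5: ants at (0,4),(1,4),(4,3)
  0 0 0 0 5
  0 0 0 0 5
  0 0 0 0 0
  0 0 0 0 0
  0 0 0 4 0

0 0 0 0 5
0 0 0 0 5
0 0 0 0 0
0 0 0 0 0
0 0 0 4 0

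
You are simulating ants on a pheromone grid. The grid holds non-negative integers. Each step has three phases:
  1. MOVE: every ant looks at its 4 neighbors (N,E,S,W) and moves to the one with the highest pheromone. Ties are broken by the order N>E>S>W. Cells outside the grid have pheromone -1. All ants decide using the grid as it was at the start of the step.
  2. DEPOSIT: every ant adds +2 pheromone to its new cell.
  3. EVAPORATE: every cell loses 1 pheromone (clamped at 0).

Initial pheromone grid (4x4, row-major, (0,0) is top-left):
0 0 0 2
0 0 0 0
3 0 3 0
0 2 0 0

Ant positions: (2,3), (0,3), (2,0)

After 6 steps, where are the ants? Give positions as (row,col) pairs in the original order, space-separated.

Step 1: ant0:(2,3)->W->(2,2) | ant1:(0,3)->S->(1,3) | ant2:(2,0)->N->(1,0)
  grid max=4 at (2,2)
Step 2: ant0:(2,2)->N->(1,2) | ant1:(1,3)->N->(0,3) | ant2:(1,0)->S->(2,0)
  grid max=3 at (2,0)
Step 3: ant0:(1,2)->S->(2,2) | ant1:(0,3)->S->(1,3) | ant2:(2,0)->N->(1,0)
  grid max=4 at (2,2)
Step 4: ant0:(2,2)->N->(1,2) | ant1:(1,3)->N->(0,3) | ant2:(1,0)->S->(2,0)
  grid max=3 at (2,0)
Step 5: ant0:(1,2)->S->(2,2) | ant1:(0,3)->S->(1,3) | ant2:(2,0)->N->(1,0)
  grid max=4 at (2,2)
Step 6: ant0:(2,2)->N->(1,2) | ant1:(1,3)->N->(0,3) | ant2:(1,0)->S->(2,0)
  grid max=3 at (2,0)

(1,2) (0,3) (2,0)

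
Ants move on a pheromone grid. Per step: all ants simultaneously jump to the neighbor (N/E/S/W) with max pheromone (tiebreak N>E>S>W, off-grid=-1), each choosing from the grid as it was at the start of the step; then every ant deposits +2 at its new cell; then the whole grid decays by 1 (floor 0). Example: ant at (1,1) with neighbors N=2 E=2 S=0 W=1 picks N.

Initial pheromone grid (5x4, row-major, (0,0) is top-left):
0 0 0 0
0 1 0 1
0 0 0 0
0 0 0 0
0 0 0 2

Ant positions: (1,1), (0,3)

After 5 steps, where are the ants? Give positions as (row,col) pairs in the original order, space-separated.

Step 1: ant0:(1,1)->N->(0,1) | ant1:(0,3)->S->(1,3)
  grid max=2 at (1,3)
Step 2: ant0:(0,1)->E->(0,2) | ant1:(1,3)->N->(0,3)
  grid max=1 at (0,2)
Step 3: ant0:(0,2)->E->(0,3) | ant1:(0,3)->S->(1,3)
  grid max=2 at (0,3)
Step 4: ant0:(0,3)->S->(1,3) | ant1:(1,3)->N->(0,3)
  grid max=3 at (0,3)
Step 5: ant0:(1,3)->N->(0,3) | ant1:(0,3)->S->(1,3)
  grid max=4 at (0,3)

(0,3) (1,3)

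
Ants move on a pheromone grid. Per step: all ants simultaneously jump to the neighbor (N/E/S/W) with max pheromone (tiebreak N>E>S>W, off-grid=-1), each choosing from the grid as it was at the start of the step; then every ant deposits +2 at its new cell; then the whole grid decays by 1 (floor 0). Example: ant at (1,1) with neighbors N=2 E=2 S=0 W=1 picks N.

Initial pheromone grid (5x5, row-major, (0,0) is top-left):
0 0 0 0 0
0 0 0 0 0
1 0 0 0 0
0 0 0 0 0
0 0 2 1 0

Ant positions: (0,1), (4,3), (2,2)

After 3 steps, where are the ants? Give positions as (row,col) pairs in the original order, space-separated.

Step 1: ant0:(0,1)->E->(0,2) | ant1:(4,3)->W->(4,2) | ant2:(2,2)->N->(1,2)
  grid max=3 at (4,2)
Step 2: ant0:(0,2)->S->(1,2) | ant1:(4,2)->N->(3,2) | ant2:(1,2)->N->(0,2)
  grid max=2 at (0,2)
Step 3: ant0:(1,2)->N->(0,2) | ant1:(3,2)->S->(4,2) | ant2:(0,2)->S->(1,2)
  grid max=3 at (0,2)

(0,2) (4,2) (1,2)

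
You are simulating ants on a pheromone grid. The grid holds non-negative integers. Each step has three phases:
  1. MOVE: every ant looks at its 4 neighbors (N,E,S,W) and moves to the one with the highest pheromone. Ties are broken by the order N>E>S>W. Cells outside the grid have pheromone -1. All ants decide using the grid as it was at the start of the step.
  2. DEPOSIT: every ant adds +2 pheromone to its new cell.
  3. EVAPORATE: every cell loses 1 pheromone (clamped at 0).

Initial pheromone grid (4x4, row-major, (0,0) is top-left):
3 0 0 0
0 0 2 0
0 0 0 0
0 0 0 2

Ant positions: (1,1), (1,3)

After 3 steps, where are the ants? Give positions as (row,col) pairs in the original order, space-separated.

Step 1: ant0:(1,1)->E->(1,2) | ant1:(1,3)->W->(1,2)
  grid max=5 at (1,2)
Step 2: ant0:(1,2)->N->(0,2) | ant1:(1,2)->N->(0,2)
  grid max=4 at (1,2)
Step 3: ant0:(0,2)->S->(1,2) | ant1:(0,2)->S->(1,2)
  grid max=7 at (1,2)

(1,2) (1,2)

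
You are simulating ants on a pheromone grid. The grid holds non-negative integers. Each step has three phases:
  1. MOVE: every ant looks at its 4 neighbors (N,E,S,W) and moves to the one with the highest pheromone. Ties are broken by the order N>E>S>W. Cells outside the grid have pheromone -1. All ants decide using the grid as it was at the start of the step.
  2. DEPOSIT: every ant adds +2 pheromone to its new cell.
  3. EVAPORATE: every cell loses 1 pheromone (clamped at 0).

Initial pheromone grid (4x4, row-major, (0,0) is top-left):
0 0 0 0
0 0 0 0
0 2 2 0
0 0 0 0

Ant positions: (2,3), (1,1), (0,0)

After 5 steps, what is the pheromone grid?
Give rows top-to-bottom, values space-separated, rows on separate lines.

After step 1: ants at (2,2),(2,1),(0,1)
  0 1 0 0
  0 0 0 0
  0 3 3 0
  0 0 0 0
After step 2: ants at (2,1),(2,2),(0,2)
  0 0 1 0
  0 0 0 0
  0 4 4 0
  0 0 0 0
After step 3: ants at (2,2),(2,1),(0,3)
  0 0 0 1
  0 0 0 0
  0 5 5 0
  0 0 0 0
After step 4: ants at (2,1),(2,2),(1,3)
  0 0 0 0
  0 0 0 1
  0 6 6 0
  0 0 0 0
After step 5: ants at (2,2),(2,1),(0,3)
  0 0 0 1
  0 0 0 0
  0 7 7 0
  0 0 0 0

0 0 0 1
0 0 0 0
0 7 7 0
0 0 0 0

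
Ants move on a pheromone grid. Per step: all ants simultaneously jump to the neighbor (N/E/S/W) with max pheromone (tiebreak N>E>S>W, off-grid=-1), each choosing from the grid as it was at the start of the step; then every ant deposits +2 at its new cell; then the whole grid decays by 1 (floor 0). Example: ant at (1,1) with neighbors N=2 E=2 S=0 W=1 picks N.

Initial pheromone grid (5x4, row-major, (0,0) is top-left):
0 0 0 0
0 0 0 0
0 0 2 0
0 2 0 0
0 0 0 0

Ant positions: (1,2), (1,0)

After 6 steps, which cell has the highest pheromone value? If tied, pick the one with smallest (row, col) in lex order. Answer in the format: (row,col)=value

Answer: (2,2)=2

Derivation:
Step 1: ant0:(1,2)->S->(2,2) | ant1:(1,0)->N->(0,0)
  grid max=3 at (2,2)
Step 2: ant0:(2,2)->N->(1,2) | ant1:(0,0)->E->(0,1)
  grid max=2 at (2,2)
Step 3: ant0:(1,2)->S->(2,2) | ant1:(0,1)->E->(0,2)
  grid max=3 at (2,2)
Step 4: ant0:(2,2)->N->(1,2) | ant1:(0,2)->E->(0,3)
  grid max=2 at (2,2)
Step 5: ant0:(1,2)->S->(2,2) | ant1:(0,3)->S->(1,3)
  grid max=3 at (2,2)
Step 6: ant0:(2,2)->N->(1,2) | ant1:(1,3)->N->(0,3)
  grid max=2 at (2,2)
Final grid:
  0 0 0 1
  0 0 1 0
  0 0 2 0
  0 0 0 0
  0 0 0 0
Max pheromone 2 at (2,2)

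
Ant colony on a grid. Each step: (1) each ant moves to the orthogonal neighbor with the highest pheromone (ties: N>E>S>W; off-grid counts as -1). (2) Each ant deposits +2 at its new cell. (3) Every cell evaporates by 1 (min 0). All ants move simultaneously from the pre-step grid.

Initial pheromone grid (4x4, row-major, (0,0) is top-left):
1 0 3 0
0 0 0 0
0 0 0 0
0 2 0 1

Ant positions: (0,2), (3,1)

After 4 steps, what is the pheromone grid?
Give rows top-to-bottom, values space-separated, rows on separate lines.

After step 1: ants at (0,3),(2,1)
  0 0 2 1
  0 0 0 0
  0 1 0 0
  0 1 0 0
After step 2: ants at (0,2),(3,1)
  0 0 3 0
  0 0 0 0
  0 0 0 0
  0 2 0 0
After step 3: ants at (0,3),(2,1)
  0 0 2 1
  0 0 0 0
  0 1 0 0
  0 1 0 0
After step 4: ants at (0,2),(3,1)
  0 0 3 0
  0 0 0 0
  0 0 0 0
  0 2 0 0

0 0 3 0
0 0 0 0
0 0 0 0
0 2 0 0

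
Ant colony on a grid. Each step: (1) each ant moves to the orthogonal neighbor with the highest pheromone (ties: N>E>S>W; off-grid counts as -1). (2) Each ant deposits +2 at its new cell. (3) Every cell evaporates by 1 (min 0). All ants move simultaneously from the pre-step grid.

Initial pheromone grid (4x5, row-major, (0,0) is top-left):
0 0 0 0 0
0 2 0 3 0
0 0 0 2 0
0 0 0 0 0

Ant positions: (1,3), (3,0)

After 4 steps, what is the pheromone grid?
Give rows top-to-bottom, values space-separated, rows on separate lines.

After step 1: ants at (2,3),(2,0)
  0 0 0 0 0
  0 1 0 2 0
  1 0 0 3 0
  0 0 0 0 0
After step 2: ants at (1,3),(1,0)
  0 0 0 0 0
  1 0 0 3 0
  0 0 0 2 0
  0 0 0 0 0
After step 3: ants at (2,3),(0,0)
  1 0 0 0 0
  0 0 0 2 0
  0 0 0 3 0
  0 0 0 0 0
After step 4: ants at (1,3),(0,1)
  0 1 0 0 0
  0 0 0 3 0
  0 0 0 2 0
  0 0 0 0 0

0 1 0 0 0
0 0 0 3 0
0 0 0 2 0
0 0 0 0 0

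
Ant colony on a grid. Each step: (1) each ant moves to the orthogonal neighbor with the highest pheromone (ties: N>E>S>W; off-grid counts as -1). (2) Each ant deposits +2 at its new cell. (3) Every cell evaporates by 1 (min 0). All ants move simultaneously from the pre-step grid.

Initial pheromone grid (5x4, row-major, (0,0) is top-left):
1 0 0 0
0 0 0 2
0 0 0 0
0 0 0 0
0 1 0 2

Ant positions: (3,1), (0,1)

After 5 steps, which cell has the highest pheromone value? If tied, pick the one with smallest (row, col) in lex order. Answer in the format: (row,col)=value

Step 1: ant0:(3,1)->S->(4,1) | ant1:(0,1)->W->(0,0)
  grid max=2 at (0,0)
Step 2: ant0:(4,1)->N->(3,1) | ant1:(0,0)->E->(0,1)
  grid max=1 at (0,0)
Step 3: ant0:(3,1)->S->(4,1) | ant1:(0,1)->W->(0,0)
  grid max=2 at (0,0)
Step 4: ant0:(4,1)->N->(3,1) | ant1:(0,0)->E->(0,1)
  grid max=1 at (0,0)
Step 5: ant0:(3,1)->S->(4,1) | ant1:(0,1)->W->(0,0)
  grid max=2 at (0,0)
Final grid:
  2 0 0 0
  0 0 0 0
  0 0 0 0
  0 0 0 0
  0 2 0 0
Max pheromone 2 at (0,0)

Answer: (0,0)=2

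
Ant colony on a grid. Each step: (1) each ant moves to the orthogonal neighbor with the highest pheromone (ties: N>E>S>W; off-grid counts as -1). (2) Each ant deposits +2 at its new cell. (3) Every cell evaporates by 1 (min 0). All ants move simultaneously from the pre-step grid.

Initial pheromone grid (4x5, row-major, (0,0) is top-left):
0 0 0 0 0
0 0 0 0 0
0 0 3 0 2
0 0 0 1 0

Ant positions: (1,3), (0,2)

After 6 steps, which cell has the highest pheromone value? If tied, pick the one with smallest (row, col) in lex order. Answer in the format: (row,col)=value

Step 1: ant0:(1,3)->N->(0,3) | ant1:(0,2)->E->(0,3)
  grid max=3 at (0,3)
Step 2: ant0:(0,3)->E->(0,4) | ant1:(0,3)->E->(0,4)
  grid max=3 at (0,4)
Step 3: ant0:(0,4)->W->(0,3) | ant1:(0,4)->W->(0,3)
  grid max=5 at (0,3)
Step 4: ant0:(0,3)->E->(0,4) | ant1:(0,3)->E->(0,4)
  grid max=5 at (0,4)
Step 5: ant0:(0,4)->W->(0,3) | ant1:(0,4)->W->(0,3)
  grid max=7 at (0,3)
Step 6: ant0:(0,3)->E->(0,4) | ant1:(0,3)->E->(0,4)
  grid max=7 at (0,4)
Final grid:
  0 0 0 6 7
  0 0 0 0 0
  0 0 0 0 0
  0 0 0 0 0
Max pheromone 7 at (0,4)

Answer: (0,4)=7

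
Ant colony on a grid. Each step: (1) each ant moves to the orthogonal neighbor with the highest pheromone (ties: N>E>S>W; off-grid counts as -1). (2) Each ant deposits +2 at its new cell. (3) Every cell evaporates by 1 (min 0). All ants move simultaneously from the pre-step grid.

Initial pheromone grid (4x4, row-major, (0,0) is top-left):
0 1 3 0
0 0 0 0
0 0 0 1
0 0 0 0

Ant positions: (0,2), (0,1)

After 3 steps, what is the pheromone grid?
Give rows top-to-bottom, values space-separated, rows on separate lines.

After step 1: ants at (0,1),(0,2)
  0 2 4 0
  0 0 0 0
  0 0 0 0
  0 0 0 0
After step 2: ants at (0,2),(0,1)
  0 3 5 0
  0 0 0 0
  0 0 0 0
  0 0 0 0
After step 3: ants at (0,1),(0,2)
  0 4 6 0
  0 0 0 0
  0 0 0 0
  0 0 0 0

0 4 6 0
0 0 0 0
0 0 0 0
0 0 0 0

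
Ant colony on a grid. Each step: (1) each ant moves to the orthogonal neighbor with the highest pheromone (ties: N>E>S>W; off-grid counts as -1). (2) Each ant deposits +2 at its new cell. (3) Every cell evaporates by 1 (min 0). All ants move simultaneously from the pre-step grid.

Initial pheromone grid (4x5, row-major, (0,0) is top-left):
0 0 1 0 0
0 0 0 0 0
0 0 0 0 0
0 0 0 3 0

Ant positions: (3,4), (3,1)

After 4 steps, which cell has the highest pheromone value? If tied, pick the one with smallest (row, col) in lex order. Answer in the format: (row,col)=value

Answer: (3,3)=3

Derivation:
Step 1: ant0:(3,4)->W->(3,3) | ant1:(3,1)->N->(2,1)
  grid max=4 at (3,3)
Step 2: ant0:(3,3)->N->(2,3) | ant1:(2,1)->N->(1,1)
  grid max=3 at (3,3)
Step 3: ant0:(2,3)->S->(3,3) | ant1:(1,1)->N->(0,1)
  grid max=4 at (3,3)
Step 4: ant0:(3,3)->N->(2,3) | ant1:(0,1)->E->(0,2)
  grid max=3 at (3,3)
Final grid:
  0 0 1 0 0
  0 0 0 0 0
  0 0 0 1 0
  0 0 0 3 0
Max pheromone 3 at (3,3)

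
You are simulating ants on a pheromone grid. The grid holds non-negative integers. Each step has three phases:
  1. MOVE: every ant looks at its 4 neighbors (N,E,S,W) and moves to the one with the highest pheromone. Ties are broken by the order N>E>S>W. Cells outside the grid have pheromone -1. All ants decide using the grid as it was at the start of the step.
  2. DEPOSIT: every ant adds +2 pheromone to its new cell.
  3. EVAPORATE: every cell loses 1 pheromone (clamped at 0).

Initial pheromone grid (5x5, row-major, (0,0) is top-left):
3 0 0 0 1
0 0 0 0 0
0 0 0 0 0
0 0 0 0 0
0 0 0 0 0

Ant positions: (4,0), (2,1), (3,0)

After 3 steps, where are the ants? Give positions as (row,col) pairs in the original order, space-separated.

Step 1: ant0:(4,0)->N->(3,0) | ant1:(2,1)->N->(1,1) | ant2:(3,0)->N->(2,0)
  grid max=2 at (0,0)
Step 2: ant0:(3,0)->N->(2,0) | ant1:(1,1)->N->(0,1) | ant2:(2,0)->S->(3,0)
  grid max=2 at (2,0)
Step 3: ant0:(2,0)->S->(3,0) | ant1:(0,1)->W->(0,0) | ant2:(3,0)->N->(2,0)
  grid max=3 at (2,0)

(3,0) (0,0) (2,0)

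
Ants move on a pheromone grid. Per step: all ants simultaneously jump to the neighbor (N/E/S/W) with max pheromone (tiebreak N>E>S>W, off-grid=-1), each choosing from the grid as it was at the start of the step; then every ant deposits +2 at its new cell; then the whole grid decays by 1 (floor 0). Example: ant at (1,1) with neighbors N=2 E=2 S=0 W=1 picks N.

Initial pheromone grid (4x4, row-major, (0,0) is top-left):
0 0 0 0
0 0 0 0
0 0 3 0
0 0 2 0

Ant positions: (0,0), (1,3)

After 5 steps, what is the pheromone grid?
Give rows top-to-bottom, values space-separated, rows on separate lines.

After step 1: ants at (0,1),(0,3)
  0 1 0 1
  0 0 0 0
  0 0 2 0
  0 0 1 0
After step 2: ants at (0,2),(1,3)
  0 0 1 0
  0 0 0 1
  0 0 1 0
  0 0 0 0
After step 3: ants at (0,3),(0,3)
  0 0 0 3
  0 0 0 0
  0 0 0 0
  0 0 0 0
After step 4: ants at (1,3),(1,3)
  0 0 0 2
  0 0 0 3
  0 0 0 0
  0 0 0 0
After step 5: ants at (0,3),(0,3)
  0 0 0 5
  0 0 0 2
  0 0 0 0
  0 0 0 0

0 0 0 5
0 0 0 2
0 0 0 0
0 0 0 0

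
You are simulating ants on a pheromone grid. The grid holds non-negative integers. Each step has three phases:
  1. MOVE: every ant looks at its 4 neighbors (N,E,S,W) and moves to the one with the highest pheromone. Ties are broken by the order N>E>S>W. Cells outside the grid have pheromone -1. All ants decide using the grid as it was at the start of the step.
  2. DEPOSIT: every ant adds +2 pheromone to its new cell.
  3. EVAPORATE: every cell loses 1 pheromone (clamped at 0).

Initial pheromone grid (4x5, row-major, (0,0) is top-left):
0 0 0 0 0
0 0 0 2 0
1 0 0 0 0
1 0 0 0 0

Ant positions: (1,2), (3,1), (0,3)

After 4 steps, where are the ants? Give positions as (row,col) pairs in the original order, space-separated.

Step 1: ant0:(1,2)->E->(1,3) | ant1:(3,1)->W->(3,0) | ant2:(0,3)->S->(1,3)
  grid max=5 at (1,3)
Step 2: ant0:(1,3)->N->(0,3) | ant1:(3,0)->N->(2,0) | ant2:(1,3)->N->(0,3)
  grid max=4 at (1,3)
Step 3: ant0:(0,3)->S->(1,3) | ant1:(2,0)->S->(3,0) | ant2:(0,3)->S->(1,3)
  grid max=7 at (1,3)
Step 4: ant0:(1,3)->N->(0,3) | ant1:(3,0)->N->(2,0) | ant2:(1,3)->N->(0,3)
  grid max=6 at (1,3)

(0,3) (2,0) (0,3)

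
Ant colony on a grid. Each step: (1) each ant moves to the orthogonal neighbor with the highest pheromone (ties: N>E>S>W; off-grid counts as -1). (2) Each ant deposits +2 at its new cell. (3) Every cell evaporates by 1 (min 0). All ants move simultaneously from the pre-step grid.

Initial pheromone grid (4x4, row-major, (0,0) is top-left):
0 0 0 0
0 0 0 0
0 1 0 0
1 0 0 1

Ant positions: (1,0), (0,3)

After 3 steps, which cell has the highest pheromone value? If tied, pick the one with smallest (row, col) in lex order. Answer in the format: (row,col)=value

Step 1: ant0:(1,0)->N->(0,0) | ant1:(0,3)->S->(1,3)
  grid max=1 at (0,0)
Step 2: ant0:(0,0)->E->(0,1) | ant1:(1,3)->N->(0,3)
  grid max=1 at (0,1)
Step 3: ant0:(0,1)->E->(0,2) | ant1:(0,3)->S->(1,3)
  grid max=1 at (0,2)
Final grid:
  0 0 1 0
  0 0 0 1
  0 0 0 0
  0 0 0 0
Max pheromone 1 at (0,2)

Answer: (0,2)=1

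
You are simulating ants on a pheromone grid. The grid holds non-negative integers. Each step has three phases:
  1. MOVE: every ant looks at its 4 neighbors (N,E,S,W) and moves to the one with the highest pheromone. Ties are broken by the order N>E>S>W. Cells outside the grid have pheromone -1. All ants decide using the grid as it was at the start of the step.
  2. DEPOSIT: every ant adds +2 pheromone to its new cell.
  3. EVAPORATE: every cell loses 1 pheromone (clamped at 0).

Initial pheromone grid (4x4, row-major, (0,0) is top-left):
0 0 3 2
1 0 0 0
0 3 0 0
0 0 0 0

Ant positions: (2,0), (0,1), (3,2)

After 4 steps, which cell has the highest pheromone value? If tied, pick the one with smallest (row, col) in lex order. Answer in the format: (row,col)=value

Answer: (2,1)=7

Derivation:
Step 1: ant0:(2,0)->E->(2,1) | ant1:(0,1)->E->(0,2) | ant2:(3,2)->N->(2,2)
  grid max=4 at (0,2)
Step 2: ant0:(2,1)->E->(2,2) | ant1:(0,2)->E->(0,3) | ant2:(2,2)->W->(2,1)
  grid max=5 at (2,1)
Step 3: ant0:(2,2)->W->(2,1) | ant1:(0,3)->W->(0,2) | ant2:(2,1)->E->(2,2)
  grid max=6 at (2,1)
Step 4: ant0:(2,1)->E->(2,2) | ant1:(0,2)->E->(0,3) | ant2:(2,2)->W->(2,1)
  grid max=7 at (2,1)
Final grid:
  0 0 3 2
  0 0 0 0
  0 7 4 0
  0 0 0 0
Max pheromone 7 at (2,1)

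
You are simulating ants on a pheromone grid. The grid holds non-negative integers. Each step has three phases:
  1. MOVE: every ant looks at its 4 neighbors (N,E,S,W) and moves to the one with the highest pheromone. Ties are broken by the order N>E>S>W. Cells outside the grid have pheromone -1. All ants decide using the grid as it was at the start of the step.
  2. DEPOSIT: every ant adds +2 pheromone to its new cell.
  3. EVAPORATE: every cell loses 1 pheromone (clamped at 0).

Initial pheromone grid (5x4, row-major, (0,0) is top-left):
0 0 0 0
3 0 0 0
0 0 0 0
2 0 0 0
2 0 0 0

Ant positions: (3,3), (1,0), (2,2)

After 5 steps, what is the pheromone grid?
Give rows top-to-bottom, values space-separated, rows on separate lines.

After step 1: ants at (2,3),(0,0),(1,2)
  1 0 0 0
  2 0 1 0
  0 0 0 1
  1 0 0 0
  1 0 0 0
After step 2: ants at (1,3),(1,0),(0,2)
  0 0 1 0
  3 0 0 1
  0 0 0 0
  0 0 0 0
  0 0 0 0
After step 3: ants at (0,3),(0,0),(0,3)
  1 0 0 3
  2 0 0 0
  0 0 0 0
  0 0 0 0
  0 0 0 0
After step 4: ants at (1,3),(1,0),(1,3)
  0 0 0 2
  3 0 0 3
  0 0 0 0
  0 0 0 0
  0 0 0 0
After step 5: ants at (0,3),(0,0),(0,3)
  1 0 0 5
  2 0 0 2
  0 0 0 0
  0 0 0 0
  0 0 0 0

1 0 0 5
2 0 0 2
0 0 0 0
0 0 0 0
0 0 0 0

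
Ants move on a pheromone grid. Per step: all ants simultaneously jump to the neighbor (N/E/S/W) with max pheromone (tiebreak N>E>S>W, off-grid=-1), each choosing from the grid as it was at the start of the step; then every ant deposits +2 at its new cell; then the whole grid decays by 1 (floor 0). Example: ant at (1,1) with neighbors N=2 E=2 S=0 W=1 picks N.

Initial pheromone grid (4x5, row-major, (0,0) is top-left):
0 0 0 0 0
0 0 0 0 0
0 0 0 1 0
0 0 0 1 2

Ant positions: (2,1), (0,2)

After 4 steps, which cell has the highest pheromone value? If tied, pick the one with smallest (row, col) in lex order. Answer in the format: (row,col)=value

Step 1: ant0:(2,1)->N->(1,1) | ant1:(0,2)->E->(0,3)
  grid max=1 at (0,3)
Step 2: ant0:(1,1)->N->(0,1) | ant1:(0,3)->E->(0,4)
  grid max=1 at (0,1)
Step 3: ant0:(0,1)->E->(0,2) | ant1:(0,4)->S->(1,4)
  grid max=1 at (0,2)
Step 4: ant0:(0,2)->E->(0,3) | ant1:(1,4)->N->(0,4)
  grid max=1 at (0,3)
Final grid:
  0 0 0 1 1
  0 0 0 0 0
  0 0 0 0 0
  0 0 0 0 0
Max pheromone 1 at (0,3)

Answer: (0,3)=1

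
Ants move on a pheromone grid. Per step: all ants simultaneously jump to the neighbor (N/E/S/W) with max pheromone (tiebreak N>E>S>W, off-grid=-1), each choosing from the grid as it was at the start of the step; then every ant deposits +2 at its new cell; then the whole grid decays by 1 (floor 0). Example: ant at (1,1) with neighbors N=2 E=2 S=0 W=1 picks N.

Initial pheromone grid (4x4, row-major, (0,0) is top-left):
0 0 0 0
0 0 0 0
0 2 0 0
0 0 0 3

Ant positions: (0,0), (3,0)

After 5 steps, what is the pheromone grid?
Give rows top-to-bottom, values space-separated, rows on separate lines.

After step 1: ants at (0,1),(2,0)
  0 1 0 0
  0 0 0 0
  1 1 0 0
  0 0 0 2
After step 2: ants at (0,2),(2,1)
  0 0 1 0
  0 0 0 0
  0 2 0 0
  0 0 0 1
After step 3: ants at (0,3),(1,1)
  0 0 0 1
  0 1 0 0
  0 1 0 0
  0 0 0 0
After step 4: ants at (1,3),(2,1)
  0 0 0 0
  0 0 0 1
  0 2 0 0
  0 0 0 0
After step 5: ants at (0,3),(1,1)
  0 0 0 1
  0 1 0 0
  0 1 0 0
  0 0 0 0

0 0 0 1
0 1 0 0
0 1 0 0
0 0 0 0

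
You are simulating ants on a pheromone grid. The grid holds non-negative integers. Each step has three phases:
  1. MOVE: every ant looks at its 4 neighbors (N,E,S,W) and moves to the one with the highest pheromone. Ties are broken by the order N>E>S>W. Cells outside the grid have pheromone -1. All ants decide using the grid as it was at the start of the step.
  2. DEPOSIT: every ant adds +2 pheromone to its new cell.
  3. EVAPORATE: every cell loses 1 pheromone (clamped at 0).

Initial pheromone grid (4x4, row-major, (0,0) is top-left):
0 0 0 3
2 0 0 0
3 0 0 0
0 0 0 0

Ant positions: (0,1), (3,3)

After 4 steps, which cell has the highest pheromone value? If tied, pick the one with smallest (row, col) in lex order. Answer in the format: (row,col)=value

Step 1: ant0:(0,1)->E->(0,2) | ant1:(3,3)->N->(2,3)
  grid max=2 at (0,3)
Step 2: ant0:(0,2)->E->(0,3) | ant1:(2,3)->N->(1,3)
  grid max=3 at (0,3)
Step 3: ant0:(0,3)->S->(1,3) | ant1:(1,3)->N->(0,3)
  grid max=4 at (0,3)
Step 4: ant0:(1,3)->N->(0,3) | ant1:(0,3)->S->(1,3)
  grid max=5 at (0,3)
Final grid:
  0 0 0 5
  0 0 0 3
  0 0 0 0
  0 0 0 0
Max pheromone 5 at (0,3)

Answer: (0,3)=5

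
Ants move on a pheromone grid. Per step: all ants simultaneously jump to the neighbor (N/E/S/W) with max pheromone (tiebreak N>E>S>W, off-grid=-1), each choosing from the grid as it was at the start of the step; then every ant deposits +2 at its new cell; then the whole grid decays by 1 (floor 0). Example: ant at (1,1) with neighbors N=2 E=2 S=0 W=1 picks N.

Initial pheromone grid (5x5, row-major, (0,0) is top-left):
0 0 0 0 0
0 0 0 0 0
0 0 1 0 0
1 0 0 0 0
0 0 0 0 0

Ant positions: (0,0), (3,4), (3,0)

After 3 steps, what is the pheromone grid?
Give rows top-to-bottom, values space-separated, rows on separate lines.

After step 1: ants at (0,1),(2,4),(2,0)
  0 1 0 0 0
  0 0 0 0 0
  1 0 0 0 1
  0 0 0 0 0
  0 0 0 0 0
After step 2: ants at (0,2),(1,4),(1,0)
  0 0 1 0 0
  1 0 0 0 1
  0 0 0 0 0
  0 0 0 0 0
  0 0 0 0 0
After step 3: ants at (0,3),(0,4),(0,0)
  1 0 0 1 1
  0 0 0 0 0
  0 0 0 0 0
  0 0 0 0 0
  0 0 0 0 0

1 0 0 1 1
0 0 0 0 0
0 0 0 0 0
0 0 0 0 0
0 0 0 0 0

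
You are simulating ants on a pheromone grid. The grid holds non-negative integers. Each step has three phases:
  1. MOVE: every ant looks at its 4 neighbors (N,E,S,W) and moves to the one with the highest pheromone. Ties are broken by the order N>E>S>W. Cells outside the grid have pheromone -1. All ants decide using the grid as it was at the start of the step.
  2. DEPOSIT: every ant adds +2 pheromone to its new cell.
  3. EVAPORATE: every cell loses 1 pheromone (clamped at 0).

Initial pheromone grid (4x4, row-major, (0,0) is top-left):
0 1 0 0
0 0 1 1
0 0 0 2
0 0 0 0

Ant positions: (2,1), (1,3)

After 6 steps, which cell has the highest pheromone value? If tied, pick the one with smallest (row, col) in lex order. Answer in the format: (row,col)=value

Step 1: ant0:(2,1)->N->(1,1) | ant1:(1,3)->S->(2,3)
  grid max=3 at (2,3)
Step 2: ant0:(1,1)->N->(0,1) | ant1:(2,3)->N->(1,3)
  grid max=2 at (2,3)
Step 3: ant0:(0,1)->E->(0,2) | ant1:(1,3)->S->(2,3)
  grid max=3 at (2,3)
Step 4: ant0:(0,2)->E->(0,3) | ant1:(2,3)->N->(1,3)
  grid max=2 at (2,3)
Step 5: ant0:(0,3)->S->(1,3) | ant1:(1,3)->S->(2,3)
  grid max=3 at (2,3)
Step 6: ant0:(1,3)->S->(2,3) | ant1:(2,3)->N->(1,3)
  grid max=4 at (2,3)
Final grid:
  0 0 0 0
  0 0 0 3
  0 0 0 4
  0 0 0 0
Max pheromone 4 at (2,3)

Answer: (2,3)=4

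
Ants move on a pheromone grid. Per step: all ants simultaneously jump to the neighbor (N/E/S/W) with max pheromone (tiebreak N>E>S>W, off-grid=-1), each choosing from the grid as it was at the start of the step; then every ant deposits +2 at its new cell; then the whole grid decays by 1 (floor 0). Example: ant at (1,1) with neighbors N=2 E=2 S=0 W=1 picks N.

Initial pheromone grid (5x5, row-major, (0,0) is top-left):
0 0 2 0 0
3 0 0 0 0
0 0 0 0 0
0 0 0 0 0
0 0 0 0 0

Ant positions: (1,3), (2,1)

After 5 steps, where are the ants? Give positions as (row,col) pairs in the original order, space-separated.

Step 1: ant0:(1,3)->N->(0,3) | ant1:(2,1)->N->(1,1)
  grid max=2 at (1,0)
Step 2: ant0:(0,3)->W->(0,2) | ant1:(1,1)->W->(1,0)
  grid max=3 at (1,0)
Step 3: ant0:(0,2)->E->(0,3) | ant1:(1,0)->N->(0,0)
  grid max=2 at (1,0)
Step 4: ant0:(0,3)->W->(0,2) | ant1:(0,0)->S->(1,0)
  grid max=3 at (1,0)
Step 5: ant0:(0,2)->E->(0,3) | ant1:(1,0)->N->(0,0)
  grid max=2 at (1,0)

(0,3) (0,0)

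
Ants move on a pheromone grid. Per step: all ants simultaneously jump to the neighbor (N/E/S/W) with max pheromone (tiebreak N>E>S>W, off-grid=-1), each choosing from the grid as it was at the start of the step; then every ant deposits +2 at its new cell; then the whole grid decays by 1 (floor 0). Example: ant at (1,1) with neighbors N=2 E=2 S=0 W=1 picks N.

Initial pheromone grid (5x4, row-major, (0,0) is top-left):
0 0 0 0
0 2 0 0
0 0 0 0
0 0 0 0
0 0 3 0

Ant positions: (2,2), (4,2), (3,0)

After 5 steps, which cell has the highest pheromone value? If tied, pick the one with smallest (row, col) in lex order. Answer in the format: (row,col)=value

Answer: (1,1)=5

Derivation:
Step 1: ant0:(2,2)->N->(1,2) | ant1:(4,2)->N->(3,2) | ant2:(3,0)->N->(2,0)
  grid max=2 at (4,2)
Step 2: ant0:(1,2)->W->(1,1) | ant1:(3,2)->S->(4,2) | ant2:(2,0)->N->(1,0)
  grid max=3 at (4,2)
Step 3: ant0:(1,1)->W->(1,0) | ant1:(4,2)->N->(3,2) | ant2:(1,0)->E->(1,1)
  grid max=3 at (1,1)
Step 4: ant0:(1,0)->E->(1,1) | ant1:(3,2)->S->(4,2) | ant2:(1,1)->W->(1,0)
  grid max=4 at (1,1)
Step 5: ant0:(1,1)->W->(1,0) | ant1:(4,2)->N->(3,2) | ant2:(1,0)->E->(1,1)
  grid max=5 at (1,1)
Final grid:
  0 0 0 0
  4 5 0 0
  0 0 0 0
  0 0 1 0
  0 0 2 0
Max pheromone 5 at (1,1)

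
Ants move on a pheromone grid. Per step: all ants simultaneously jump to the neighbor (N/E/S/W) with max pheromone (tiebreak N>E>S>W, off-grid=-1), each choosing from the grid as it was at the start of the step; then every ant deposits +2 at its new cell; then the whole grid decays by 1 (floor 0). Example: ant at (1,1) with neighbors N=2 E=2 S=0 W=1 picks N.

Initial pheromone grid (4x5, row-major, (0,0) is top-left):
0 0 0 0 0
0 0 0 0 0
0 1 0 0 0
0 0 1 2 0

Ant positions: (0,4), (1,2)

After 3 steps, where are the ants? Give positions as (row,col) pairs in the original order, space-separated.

Step 1: ant0:(0,4)->S->(1,4) | ant1:(1,2)->N->(0,2)
  grid max=1 at (0,2)
Step 2: ant0:(1,4)->N->(0,4) | ant1:(0,2)->E->(0,3)
  grid max=1 at (0,3)
Step 3: ant0:(0,4)->W->(0,3) | ant1:(0,3)->E->(0,4)
  grid max=2 at (0,3)

(0,3) (0,4)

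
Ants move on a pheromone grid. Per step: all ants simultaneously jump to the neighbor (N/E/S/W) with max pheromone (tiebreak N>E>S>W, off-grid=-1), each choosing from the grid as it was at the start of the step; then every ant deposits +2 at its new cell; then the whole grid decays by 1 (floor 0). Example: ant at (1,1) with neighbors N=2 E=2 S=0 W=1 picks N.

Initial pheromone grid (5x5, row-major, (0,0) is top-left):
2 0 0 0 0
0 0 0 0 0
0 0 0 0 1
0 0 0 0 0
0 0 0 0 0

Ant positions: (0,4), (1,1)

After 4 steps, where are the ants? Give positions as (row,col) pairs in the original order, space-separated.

Step 1: ant0:(0,4)->S->(1,4) | ant1:(1,1)->N->(0,1)
  grid max=1 at (0,0)
Step 2: ant0:(1,4)->N->(0,4) | ant1:(0,1)->W->(0,0)
  grid max=2 at (0,0)
Step 3: ant0:(0,4)->S->(1,4) | ant1:(0,0)->E->(0,1)
  grid max=1 at (0,0)
Step 4: ant0:(1,4)->N->(0,4) | ant1:(0,1)->W->(0,0)
  grid max=2 at (0,0)

(0,4) (0,0)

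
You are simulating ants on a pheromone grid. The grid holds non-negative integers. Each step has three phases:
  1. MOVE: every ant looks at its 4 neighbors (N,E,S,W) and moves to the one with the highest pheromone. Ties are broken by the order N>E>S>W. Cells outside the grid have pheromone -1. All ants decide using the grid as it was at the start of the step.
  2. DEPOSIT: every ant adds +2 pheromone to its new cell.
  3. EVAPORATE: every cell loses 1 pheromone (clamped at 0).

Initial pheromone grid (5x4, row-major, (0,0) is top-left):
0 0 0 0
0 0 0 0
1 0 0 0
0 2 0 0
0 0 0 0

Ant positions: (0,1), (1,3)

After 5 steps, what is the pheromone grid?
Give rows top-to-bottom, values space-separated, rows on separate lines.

After step 1: ants at (0,2),(0,3)
  0 0 1 1
  0 0 0 0
  0 0 0 0
  0 1 0 0
  0 0 0 0
After step 2: ants at (0,3),(0,2)
  0 0 2 2
  0 0 0 0
  0 0 0 0
  0 0 0 0
  0 0 0 0
After step 3: ants at (0,2),(0,3)
  0 0 3 3
  0 0 0 0
  0 0 0 0
  0 0 0 0
  0 0 0 0
After step 4: ants at (0,3),(0,2)
  0 0 4 4
  0 0 0 0
  0 0 0 0
  0 0 0 0
  0 0 0 0
After step 5: ants at (0,2),(0,3)
  0 0 5 5
  0 0 0 0
  0 0 0 0
  0 0 0 0
  0 0 0 0

0 0 5 5
0 0 0 0
0 0 0 0
0 0 0 0
0 0 0 0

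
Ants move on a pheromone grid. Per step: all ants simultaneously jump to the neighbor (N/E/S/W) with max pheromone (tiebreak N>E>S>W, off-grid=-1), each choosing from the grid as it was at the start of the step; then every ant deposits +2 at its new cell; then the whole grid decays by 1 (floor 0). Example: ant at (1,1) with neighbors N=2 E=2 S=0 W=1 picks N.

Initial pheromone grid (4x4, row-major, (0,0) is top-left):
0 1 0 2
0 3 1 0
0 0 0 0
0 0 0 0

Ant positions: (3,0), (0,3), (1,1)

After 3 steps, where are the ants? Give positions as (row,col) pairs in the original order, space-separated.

Step 1: ant0:(3,0)->N->(2,0) | ant1:(0,3)->S->(1,3) | ant2:(1,1)->N->(0,1)
  grid max=2 at (0,1)
Step 2: ant0:(2,0)->N->(1,0) | ant1:(1,3)->N->(0,3) | ant2:(0,1)->S->(1,1)
  grid max=3 at (1,1)
Step 3: ant0:(1,0)->E->(1,1) | ant1:(0,3)->S->(1,3) | ant2:(1,1)->N->(0,1)
  grid max=4 at (1,1)

(1,1) (1,3) (0,1)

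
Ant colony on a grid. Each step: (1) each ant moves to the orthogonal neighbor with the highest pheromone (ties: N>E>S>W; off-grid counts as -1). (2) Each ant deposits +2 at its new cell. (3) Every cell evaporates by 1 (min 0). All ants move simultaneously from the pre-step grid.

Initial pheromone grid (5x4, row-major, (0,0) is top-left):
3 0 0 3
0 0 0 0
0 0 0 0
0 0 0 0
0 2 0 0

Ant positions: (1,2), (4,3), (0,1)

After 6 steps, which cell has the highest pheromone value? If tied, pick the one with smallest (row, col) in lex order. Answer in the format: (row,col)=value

Step 1: ant0:(1,2)->N->(0,2) | ant1:(4,3)->N->(3,3) | ant2:(0,1)->W->(0,0)
  grid max=4 at (0,0)
Step 2: ant0:(0,2)->E->(0,3) | ant1:(3,3)->N->(2,3) | ant2:(0,0)->E->(0,1)
  grid max=3 at (0,0)
Step 3: ant0:(0,3)->S->(1,3) | ant1:(2,3)->N->(1,3) | ant2:(0,1)->W->(0,0)
  grid max=4 at (0,0)
Step 4: ant0:(1,3)->N->(0,3) | ant1:(1,3)->N->(0,3) | ant2:(0,0)->E->(0,1)
  grid max=5 at (0,3)
Step 5: ant0:(0,3)->S->(1,3) | ant1:(0,3)->S->(1,3) | ant2:(0,1)->W->(0,0)
  grid max=5 at (1,3)
Step 6: ant0:(1,3)->N->(0,3) | ant1:(1,3)->N->(0,3) | ant2:(0,0)->E->(0,1)
  grid max=7 at (0,3)
Final grid:
  3 1 0 7
  0 0 0 4
  0 0 0 0
  0 0 0 0
  0 0 0 0
Max pheromone 7 at (0,3)

Answer: (0,3)=7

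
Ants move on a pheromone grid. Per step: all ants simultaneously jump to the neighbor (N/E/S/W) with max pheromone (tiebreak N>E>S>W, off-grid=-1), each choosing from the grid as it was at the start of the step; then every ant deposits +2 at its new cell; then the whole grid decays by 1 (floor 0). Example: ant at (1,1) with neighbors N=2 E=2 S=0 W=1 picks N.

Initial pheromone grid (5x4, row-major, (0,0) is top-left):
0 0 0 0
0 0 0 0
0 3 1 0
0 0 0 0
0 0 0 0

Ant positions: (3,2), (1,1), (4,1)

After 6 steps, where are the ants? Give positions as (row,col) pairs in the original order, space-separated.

Step 1: ant0:(3,2)->N->(2,2) | ant1:(1,1)->S->(2,1) | ant2:(4,1)->N->(3,1)
  grid max=4 at (2,1)
Step 2: ant0:(2,2)->W->(2,1) | ant1:(2,1)->E->(2,2) | ant2:(3,1)->N->(2,1)
  grid max=7 at (2,1)
Step 3: ant0:(2,1)->E->(2,2) | ant1:(2,2)->W->(2,1) | ant2:(2,1)->E->(2,2)
  grid max=8 at (2,1)
Step 4: ant0:(2,2)->W->(2,1) | ant1:(2,1)->E->(2,2) | ant2:(2,2)->W->(2,1)
  grid max=11 at (2,1)
Step 5: ant0:(2,1)->E->(2,2) | ant1:(2,2)->W->(2,1) | ant2:(2,1)->E->(2,2)
  grid max=12 at (2,1)
Step 6: ant0:(2,2)->W->(2,1) | ant1:(2,1)->E->(2,2) | ant2:(2,2)->W->(2,1)
  grid max=15 at (2,1)

(2,1) (2,2) (2,1)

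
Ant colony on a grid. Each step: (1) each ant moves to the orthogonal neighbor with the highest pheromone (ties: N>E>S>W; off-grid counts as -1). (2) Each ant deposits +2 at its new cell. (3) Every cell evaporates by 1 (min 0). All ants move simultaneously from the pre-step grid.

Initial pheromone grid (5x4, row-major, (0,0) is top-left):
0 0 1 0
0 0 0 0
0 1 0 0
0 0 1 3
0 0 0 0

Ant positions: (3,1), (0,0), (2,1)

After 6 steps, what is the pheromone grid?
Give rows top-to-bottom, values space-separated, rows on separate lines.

After step 1: ants at (2,1),(0,1),(1,1)
  0 1 0 0
  0 1 0 0
  0 2 0 0
  0 0 0 2
  0 0 0 0
After step 2: ants at (1,1),(1,1),(2,1)
  0 0 0 0
  0 4 0 0
  0 3 0 0
  0 0 0 1
  0 0 0 0
After step 3: ants at (2,1),(2,1),(1,1)
  0 0 0 0
  0 5 0 0
  0 6 0 0
  0 0 0 0
  0 0 0 0
After step 4: ants at (1,1),(1,1),(2,1)
  0 0 0 0
  0 8 0 0
  0 7 0 0
  0 0 0 0
  0 0 0 0
After step 5: ants at (2,1),(2,1),(1,1)
  0 0 0 0
  0 9 0 0
  0 10 0 0
  0 0 0 0
  0 0 0 0
After step 6: ants at (1,1),(1,1),(2,1)
  0 0 0 0
  0 12 0 0
  0 11 0 0
  0 0 0 0
  0 0 0 0

0 0 0 0
0 12 0 0
0 11 0 0
0 0 0 0
0 0 0 0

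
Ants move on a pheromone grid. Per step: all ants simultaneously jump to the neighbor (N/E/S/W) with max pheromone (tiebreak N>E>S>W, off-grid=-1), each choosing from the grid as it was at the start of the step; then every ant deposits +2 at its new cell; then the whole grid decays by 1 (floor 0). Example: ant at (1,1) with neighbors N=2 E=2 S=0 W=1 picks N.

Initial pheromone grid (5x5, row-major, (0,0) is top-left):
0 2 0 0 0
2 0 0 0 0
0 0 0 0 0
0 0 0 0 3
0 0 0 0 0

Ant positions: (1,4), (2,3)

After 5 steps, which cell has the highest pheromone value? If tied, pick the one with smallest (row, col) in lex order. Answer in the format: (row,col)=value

Answer: (0,4)=5

Derivation:
Step 1: ant0:(1,4)->N->(0,4) | ant1:(2,3)->N->(1,3)
  grid max=2 at (3,4)
Step 2: ant0:(0,4)->S->(1,4) | ant1:(1,3)->N->(0,3)
  grid max=1 at (0,3)
Step 3: ant0:(1,4)->N->(0,4) | ant1:(0,3)->E->(0,4)
  grid max=3 at (0,4)
Step 4: ant0:(0,4)->S->(1,4) | ant1:(0,4)->S->(1,4)
  grid max=3 at (1,4)
Step 5: ant0:(1,4)->N->(0,4) | ant1:(1,4)->N->(0,4)
  grid max=5 at (0,4)
Final grid:
  0 0 0 0 5
  0 0 0 0 2
  0 0 0 0 0
  0 0 0 0 0
  0 0 0 0 0
Max pheromone 5 at (0,4)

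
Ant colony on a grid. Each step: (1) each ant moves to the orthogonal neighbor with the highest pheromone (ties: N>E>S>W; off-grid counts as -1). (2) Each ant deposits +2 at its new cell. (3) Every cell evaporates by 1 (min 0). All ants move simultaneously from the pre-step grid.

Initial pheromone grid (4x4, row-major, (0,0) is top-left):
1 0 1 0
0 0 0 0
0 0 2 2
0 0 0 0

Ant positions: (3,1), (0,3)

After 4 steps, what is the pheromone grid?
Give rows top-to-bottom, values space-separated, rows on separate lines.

After step 1: ants at (2,1),(0,2)
  0 0 2 0
  0 0 0 0
  0 1 1 1
  0 0 0 0
After step 2: ants at (2,2),(0,3)
  0 0 1 1
  0 0 0 0
  0 0 2 0
  0 0 0 0
After step 3: ants at (1,2),(0,2)
  0 0 2 0
  0 0 1 0
  0 0 1 0
  0 0 0 0
After step 4: ants at (0,2),(1,2)
  0 0 3 0
  0 0 2 0
  0 0 0 0
  0 0 0 0

0 0 3 0
0 0 2 0
0 0 0 0
0 0 0 0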